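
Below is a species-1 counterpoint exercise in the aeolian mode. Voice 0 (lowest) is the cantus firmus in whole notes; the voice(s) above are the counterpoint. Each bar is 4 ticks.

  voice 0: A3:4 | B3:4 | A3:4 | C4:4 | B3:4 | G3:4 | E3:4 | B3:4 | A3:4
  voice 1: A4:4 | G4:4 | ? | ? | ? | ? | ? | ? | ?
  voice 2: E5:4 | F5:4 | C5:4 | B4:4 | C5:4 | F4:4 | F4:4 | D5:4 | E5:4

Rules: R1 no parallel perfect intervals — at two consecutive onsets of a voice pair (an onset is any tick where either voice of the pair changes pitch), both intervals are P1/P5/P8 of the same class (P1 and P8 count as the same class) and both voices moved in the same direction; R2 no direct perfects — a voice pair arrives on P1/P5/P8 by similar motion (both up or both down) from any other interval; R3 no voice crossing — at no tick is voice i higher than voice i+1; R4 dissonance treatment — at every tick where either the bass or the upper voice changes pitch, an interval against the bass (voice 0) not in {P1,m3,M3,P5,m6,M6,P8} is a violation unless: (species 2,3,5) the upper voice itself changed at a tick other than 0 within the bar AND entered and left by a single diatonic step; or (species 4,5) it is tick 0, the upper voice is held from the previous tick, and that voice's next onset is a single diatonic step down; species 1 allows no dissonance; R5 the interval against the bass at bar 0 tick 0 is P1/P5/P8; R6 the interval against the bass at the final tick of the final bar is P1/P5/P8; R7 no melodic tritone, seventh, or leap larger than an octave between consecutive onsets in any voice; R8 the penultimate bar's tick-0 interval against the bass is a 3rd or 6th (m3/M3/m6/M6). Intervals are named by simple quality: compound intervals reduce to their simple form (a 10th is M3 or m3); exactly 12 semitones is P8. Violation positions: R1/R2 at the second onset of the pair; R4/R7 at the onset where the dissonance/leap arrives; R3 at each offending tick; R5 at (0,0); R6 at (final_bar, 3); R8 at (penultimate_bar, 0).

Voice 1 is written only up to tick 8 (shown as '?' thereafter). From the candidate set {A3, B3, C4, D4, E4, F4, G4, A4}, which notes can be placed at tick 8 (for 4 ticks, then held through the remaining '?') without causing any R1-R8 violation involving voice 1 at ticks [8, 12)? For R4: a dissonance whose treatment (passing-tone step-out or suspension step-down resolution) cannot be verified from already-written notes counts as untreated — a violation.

{A4}

A3: violates R2,R7
B3: violates R4
C4: violates R2
D4: violates R4
E4: violates R2
F4: violates R2
G4: violates R4
A4: legal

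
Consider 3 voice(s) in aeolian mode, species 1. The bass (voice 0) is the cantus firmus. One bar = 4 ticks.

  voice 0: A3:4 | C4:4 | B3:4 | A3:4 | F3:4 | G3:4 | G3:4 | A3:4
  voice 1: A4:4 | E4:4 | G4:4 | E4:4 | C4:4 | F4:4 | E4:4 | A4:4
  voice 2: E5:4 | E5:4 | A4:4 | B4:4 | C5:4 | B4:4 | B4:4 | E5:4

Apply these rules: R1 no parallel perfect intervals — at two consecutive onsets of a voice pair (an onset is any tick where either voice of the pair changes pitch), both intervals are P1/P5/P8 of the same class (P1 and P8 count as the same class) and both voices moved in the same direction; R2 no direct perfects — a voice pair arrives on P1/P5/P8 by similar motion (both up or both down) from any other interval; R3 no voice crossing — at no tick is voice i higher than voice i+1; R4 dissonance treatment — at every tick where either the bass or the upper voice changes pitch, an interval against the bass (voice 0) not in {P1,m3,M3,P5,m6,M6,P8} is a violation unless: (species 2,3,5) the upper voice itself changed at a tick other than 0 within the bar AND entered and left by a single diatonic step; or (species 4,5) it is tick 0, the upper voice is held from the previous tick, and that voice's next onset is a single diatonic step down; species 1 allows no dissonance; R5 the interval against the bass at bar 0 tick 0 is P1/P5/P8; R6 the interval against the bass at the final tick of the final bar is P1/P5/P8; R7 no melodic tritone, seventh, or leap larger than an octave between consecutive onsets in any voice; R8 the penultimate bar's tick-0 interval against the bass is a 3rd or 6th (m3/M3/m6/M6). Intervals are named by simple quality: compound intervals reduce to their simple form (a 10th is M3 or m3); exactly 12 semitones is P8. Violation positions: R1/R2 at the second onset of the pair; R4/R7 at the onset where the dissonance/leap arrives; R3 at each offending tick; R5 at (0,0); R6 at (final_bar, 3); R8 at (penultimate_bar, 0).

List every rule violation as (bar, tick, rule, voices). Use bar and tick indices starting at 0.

bar 0: v0=A3 v1=A4 v2=E5 downbeat P5
bar 1: v0=C4 v1=E4 v2=E5 downbeat M3
bar 2: v0=B3 v1=G4 v2=A4 downbeat m7
bar 3: v0=A3 v1=E4 v2=B4 downbeat M2
bar 4: v0=F3 v1=C4 v2=C5 downbeat P5
bar 5: v0=G3 v1=F4 v2=B4 downbeat M3
bar 6: v0=G3 v1=E4 v2=B4 downbeat M3
bar 7: v0=A3 v1=A4 v2=E5 downbeat P5
  -> R4 @ bar 2 tick 0 v(0, 2): B3/A4 m7 untreated
  -> R2 @ bar 3 tick 0 v(0, 1): B3/G4 m6 -> A3/E4 P5 similar
  -> R4 @ bar 3 tick 0 v(0, 2): A3/B4 M2 untreated
  -> R1 @ bar 4 tick 0 v(0, 1): A3/E4 P5 -> F3/C4 P5 similar
  -> R4 @ bar 5 tick 0 v(0, 1): G3/F4 m7 untreated
  -> R1 @ bar 7 tick 0 v(1, 2): E4/B4 P5 -> A4/E5 P5 similar
  -> R2 @ bar 7 tick 0 v(0, 1): G3/E4 M6 -> A3/A4 P8 similar
  -> R2 @ bar 7 tick 0 v(0, 2): G3/B4 M3 -> A3/E5 P5 similar

(2, 0, R4, (0, 2))
(3, 0, R2, (0, 1))
(3, 0, R4, (0, 2))
(4, 0, R1, (0, 1))
(5, 0, R4, (0, 1))
(7, 0, R1, (1, 2))
(7, 0, R2, (0, 1))
(7, 0, R2, (0, 2))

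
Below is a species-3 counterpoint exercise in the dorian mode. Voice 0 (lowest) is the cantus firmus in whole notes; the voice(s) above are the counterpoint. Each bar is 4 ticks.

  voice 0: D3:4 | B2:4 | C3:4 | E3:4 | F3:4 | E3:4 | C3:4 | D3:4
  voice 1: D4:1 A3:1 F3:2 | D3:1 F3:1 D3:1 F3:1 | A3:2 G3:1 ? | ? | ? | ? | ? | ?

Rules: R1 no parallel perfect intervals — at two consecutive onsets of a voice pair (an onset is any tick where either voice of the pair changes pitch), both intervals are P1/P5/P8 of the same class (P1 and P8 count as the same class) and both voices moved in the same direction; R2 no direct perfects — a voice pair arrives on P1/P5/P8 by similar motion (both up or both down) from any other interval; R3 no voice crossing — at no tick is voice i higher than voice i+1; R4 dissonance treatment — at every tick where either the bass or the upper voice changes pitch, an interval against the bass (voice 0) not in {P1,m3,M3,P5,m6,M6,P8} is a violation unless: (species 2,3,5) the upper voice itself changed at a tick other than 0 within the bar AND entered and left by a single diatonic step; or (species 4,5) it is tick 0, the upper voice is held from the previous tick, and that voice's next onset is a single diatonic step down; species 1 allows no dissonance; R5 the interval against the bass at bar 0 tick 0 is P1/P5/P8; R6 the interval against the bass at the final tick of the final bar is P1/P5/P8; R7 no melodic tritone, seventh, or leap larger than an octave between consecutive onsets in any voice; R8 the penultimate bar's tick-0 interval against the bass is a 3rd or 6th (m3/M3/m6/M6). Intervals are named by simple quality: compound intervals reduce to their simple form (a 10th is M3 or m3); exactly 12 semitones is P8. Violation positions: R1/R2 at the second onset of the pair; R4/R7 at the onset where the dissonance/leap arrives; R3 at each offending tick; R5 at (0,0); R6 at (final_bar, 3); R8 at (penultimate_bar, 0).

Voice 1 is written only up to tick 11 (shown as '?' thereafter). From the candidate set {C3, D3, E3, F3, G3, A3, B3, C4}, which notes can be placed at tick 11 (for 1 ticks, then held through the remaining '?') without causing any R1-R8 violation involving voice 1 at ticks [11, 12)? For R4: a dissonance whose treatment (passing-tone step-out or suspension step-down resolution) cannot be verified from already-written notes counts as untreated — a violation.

{A3, C3, C4, E3, G3}

C3: legal
D3: violates R4
E3: legal
F3: violates R4
G3: legal
A3: legal
B3: violates R4
C4: legal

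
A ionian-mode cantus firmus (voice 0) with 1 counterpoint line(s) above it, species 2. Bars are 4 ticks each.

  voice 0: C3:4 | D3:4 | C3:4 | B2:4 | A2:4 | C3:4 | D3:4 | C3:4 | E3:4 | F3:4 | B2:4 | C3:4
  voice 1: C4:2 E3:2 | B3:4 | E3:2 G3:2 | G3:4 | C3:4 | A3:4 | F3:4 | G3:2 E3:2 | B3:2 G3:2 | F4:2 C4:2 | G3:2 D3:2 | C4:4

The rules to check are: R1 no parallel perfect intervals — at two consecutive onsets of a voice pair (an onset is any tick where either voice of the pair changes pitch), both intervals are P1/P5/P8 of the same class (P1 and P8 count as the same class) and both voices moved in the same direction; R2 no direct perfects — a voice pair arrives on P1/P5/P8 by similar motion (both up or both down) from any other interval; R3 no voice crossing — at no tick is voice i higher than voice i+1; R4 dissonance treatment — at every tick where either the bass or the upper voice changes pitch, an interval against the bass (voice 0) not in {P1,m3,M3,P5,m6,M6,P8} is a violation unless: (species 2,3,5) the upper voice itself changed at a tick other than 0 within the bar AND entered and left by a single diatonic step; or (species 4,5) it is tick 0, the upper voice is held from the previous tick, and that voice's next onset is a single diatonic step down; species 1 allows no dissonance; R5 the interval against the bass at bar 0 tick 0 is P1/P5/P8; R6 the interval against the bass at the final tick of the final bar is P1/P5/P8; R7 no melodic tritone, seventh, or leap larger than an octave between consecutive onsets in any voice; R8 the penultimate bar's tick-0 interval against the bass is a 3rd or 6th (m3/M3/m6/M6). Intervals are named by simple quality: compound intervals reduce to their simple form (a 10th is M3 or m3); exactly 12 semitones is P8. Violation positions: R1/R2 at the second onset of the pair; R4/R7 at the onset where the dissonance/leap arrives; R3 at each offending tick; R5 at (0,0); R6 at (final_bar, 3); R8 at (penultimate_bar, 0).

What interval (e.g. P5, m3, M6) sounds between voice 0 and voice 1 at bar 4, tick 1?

m3

voice 0=A2 voice 1=C3 -> m3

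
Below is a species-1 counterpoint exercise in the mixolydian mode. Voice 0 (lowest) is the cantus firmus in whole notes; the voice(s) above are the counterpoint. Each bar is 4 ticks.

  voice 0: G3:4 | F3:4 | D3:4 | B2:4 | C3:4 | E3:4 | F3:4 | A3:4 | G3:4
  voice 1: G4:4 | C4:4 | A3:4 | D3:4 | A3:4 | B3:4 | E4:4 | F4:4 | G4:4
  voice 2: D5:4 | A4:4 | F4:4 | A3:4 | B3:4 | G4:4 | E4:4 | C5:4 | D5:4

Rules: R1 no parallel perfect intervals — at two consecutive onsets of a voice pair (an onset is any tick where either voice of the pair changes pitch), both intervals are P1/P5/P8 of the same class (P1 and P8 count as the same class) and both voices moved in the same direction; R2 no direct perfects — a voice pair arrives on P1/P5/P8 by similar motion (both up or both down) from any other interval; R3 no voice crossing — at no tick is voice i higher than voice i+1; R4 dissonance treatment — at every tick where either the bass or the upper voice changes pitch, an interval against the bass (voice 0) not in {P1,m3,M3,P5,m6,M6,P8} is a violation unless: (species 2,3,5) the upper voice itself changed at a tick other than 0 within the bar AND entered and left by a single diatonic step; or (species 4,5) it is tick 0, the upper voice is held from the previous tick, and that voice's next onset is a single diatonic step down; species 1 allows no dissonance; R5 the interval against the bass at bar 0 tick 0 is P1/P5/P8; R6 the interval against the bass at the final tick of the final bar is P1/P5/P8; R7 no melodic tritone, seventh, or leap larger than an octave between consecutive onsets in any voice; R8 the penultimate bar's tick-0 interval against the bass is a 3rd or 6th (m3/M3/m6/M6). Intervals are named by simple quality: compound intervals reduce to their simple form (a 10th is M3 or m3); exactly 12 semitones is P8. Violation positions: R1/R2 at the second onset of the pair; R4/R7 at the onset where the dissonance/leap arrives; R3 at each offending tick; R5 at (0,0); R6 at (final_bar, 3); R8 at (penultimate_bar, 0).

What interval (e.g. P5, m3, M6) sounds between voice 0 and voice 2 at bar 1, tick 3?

voice 0=F3 voice 2=A4 -> M3

M3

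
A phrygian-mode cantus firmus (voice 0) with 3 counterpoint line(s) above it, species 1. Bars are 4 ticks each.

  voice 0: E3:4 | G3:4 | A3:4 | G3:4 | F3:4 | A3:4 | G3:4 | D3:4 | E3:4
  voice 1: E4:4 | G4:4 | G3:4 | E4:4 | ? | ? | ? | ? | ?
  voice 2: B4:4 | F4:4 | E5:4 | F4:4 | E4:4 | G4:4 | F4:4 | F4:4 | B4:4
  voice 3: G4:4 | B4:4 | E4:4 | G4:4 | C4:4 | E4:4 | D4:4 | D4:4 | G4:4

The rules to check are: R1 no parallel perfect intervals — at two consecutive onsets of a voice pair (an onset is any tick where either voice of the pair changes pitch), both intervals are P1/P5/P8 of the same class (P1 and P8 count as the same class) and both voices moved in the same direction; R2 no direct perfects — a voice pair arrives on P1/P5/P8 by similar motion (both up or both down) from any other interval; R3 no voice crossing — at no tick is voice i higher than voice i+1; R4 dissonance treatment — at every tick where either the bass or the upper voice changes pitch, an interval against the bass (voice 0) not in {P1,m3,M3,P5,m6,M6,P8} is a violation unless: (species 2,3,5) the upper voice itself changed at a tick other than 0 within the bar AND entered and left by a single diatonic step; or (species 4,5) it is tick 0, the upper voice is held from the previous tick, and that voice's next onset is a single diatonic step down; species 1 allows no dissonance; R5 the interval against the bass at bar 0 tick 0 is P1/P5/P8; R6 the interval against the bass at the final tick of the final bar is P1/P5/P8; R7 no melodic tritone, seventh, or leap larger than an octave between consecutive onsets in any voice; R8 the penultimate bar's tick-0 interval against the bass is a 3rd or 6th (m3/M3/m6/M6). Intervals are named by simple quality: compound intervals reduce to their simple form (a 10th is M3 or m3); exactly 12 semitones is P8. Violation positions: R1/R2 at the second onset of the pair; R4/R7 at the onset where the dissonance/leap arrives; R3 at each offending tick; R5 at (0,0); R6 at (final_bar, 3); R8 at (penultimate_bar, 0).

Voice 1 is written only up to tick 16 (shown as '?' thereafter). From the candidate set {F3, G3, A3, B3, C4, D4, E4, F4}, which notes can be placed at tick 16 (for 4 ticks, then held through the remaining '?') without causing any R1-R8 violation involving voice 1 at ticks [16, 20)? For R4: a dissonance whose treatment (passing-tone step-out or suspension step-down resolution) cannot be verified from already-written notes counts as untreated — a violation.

{D4}

F3: violates R2,R7
G3: violates R4
A3: violates R2
B3: violates R4
C4: violates R2
D4: legal
E4: violates R4
F4: violates R3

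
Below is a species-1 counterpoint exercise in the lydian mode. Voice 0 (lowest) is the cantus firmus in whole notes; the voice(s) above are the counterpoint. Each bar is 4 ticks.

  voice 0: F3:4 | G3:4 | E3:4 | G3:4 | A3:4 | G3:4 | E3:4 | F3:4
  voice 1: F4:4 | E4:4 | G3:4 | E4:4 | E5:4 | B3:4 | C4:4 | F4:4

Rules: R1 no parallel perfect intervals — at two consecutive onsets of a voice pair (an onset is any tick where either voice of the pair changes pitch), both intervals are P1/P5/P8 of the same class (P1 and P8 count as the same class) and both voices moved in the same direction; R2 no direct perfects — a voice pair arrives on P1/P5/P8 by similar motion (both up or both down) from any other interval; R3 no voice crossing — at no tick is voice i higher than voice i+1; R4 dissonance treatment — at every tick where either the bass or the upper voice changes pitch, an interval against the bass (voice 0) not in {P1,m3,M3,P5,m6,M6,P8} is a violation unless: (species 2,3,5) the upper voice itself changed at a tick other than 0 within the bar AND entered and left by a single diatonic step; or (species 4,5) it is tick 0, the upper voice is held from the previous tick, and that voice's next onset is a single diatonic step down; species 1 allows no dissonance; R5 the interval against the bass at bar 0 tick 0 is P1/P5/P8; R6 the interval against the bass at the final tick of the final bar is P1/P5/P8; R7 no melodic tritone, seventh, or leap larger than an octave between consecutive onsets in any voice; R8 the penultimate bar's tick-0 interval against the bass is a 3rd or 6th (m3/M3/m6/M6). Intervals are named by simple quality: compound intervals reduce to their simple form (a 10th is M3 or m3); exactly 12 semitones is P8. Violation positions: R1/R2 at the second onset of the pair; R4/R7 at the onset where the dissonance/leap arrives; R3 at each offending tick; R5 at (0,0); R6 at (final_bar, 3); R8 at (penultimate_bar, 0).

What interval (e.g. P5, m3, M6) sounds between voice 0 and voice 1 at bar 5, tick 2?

voice 0=G3 voice 1=B3 -> M3

M3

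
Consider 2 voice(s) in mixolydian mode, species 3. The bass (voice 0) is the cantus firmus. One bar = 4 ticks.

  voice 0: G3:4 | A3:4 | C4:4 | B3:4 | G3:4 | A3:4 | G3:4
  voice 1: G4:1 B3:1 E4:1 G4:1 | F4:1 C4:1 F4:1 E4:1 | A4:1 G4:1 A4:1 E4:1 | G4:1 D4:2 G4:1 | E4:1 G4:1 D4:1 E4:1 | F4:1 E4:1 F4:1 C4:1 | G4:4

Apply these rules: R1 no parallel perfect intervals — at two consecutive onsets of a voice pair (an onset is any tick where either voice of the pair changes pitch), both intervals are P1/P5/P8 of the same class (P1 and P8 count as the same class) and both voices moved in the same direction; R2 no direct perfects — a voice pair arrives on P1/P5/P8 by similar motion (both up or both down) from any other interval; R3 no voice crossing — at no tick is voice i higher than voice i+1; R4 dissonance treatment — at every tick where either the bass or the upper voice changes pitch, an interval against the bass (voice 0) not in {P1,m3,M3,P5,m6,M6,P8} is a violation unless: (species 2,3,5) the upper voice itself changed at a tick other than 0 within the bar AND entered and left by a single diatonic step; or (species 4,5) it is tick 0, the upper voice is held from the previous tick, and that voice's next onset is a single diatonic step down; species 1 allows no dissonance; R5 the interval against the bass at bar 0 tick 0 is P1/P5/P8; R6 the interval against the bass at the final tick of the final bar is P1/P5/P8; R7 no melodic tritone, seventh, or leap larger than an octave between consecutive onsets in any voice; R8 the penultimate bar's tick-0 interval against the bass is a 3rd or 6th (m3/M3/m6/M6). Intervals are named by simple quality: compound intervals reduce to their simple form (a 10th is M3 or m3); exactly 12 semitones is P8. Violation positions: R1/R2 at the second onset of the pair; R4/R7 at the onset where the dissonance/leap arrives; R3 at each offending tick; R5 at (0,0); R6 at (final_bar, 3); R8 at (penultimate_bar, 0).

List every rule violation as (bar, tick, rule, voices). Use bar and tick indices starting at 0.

No violations across 7 bars (G3..G3 vs G4..G4).

bar 0: v0=G3 v1=G4 downbeat P8
bar 1: v0=A3 v1=F4 downbeat m6
bar 2: v0=C4 v1=A4 downbeat M6
bar 3: v0=B3 v1=G4 downbeat m6
bar 4: v0=G3 v1=E4 downbeat M6
bar 5: v0=A3 v1=F4 downbeat m6
bar 6: v0=G3 v1=G4 downbeat P8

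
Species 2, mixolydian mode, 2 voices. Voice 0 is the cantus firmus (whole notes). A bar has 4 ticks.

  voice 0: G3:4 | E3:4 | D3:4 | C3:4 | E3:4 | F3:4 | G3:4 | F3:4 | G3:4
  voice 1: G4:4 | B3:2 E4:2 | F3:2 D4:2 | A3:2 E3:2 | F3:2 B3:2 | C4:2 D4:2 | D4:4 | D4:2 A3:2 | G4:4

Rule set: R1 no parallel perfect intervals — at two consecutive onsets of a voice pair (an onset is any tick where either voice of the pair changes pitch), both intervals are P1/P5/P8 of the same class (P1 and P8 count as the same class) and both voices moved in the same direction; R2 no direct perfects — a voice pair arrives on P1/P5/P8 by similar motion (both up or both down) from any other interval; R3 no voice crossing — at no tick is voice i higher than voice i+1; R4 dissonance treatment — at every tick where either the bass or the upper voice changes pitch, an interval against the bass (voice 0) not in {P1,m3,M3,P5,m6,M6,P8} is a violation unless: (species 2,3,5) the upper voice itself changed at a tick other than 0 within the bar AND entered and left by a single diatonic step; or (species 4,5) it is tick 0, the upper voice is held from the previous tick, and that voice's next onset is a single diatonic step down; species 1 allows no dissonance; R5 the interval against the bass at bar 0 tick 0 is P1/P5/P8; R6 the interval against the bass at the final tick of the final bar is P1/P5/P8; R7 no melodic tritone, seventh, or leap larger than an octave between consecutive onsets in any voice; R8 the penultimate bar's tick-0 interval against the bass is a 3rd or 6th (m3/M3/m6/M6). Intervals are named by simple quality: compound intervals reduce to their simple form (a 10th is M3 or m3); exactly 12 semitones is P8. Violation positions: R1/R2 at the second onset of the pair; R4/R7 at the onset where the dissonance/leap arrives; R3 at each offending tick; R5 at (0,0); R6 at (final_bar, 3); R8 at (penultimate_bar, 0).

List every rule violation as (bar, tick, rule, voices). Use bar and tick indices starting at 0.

(1, 0, R2, (0, 1))
(2, 0, R7, (1,))
(4, 0, R4, (0, 1))
(4, 2, R7, (1,))
(5, 0, R1, (0, 1))
(8, 0, R2, (0, 1))
(8, 0, R7, (1,))

bar 0: v0=G3 v1=G4 downbeat P8
bar 1: v0=E3 v1=B3 downbeat P5
bar 2: v0=D3 v1=F3 downbeat m3
bar 3: v0=C3 v1=A3 downbeat M6
bar 4: v0=E3 v1=F3 downbeat m2
bar 5: v0=F3 v1=C4 downbeat P5
bar 6: v0=G3 v1=D4 downbeat P5
bar 7: v0=F3 v1=D4 downbeat M6
bar 8: v0=G3 v1=G4 downbeat P8
  -> R2 @ bar 1 tick 0 v(0, 1): G3/G4 P8 -> E3/B3 P5 similar
  -> R7 @ bar 2 tick 0 v(1,): E4->F3 leap 11st
  -> R4 @ bar 4 tick 0 v(0, 1): E3/F3 m2 untreated
  -> R7 @ bar 4 tick 2 v(1,): F3->B3 leap 6st
  -> R1 @ bar 5 tick 0 v(0, 1): E3/B3 P5 -> F3/C4 P5 similar
  -> R2 @ bar 8 tick 0 v(0, 1): F3/A3 M3 -> G3/G4 P8 similar
  -> R7 @ bar 8 tick 0 v(1,): A3->G4 leap 10st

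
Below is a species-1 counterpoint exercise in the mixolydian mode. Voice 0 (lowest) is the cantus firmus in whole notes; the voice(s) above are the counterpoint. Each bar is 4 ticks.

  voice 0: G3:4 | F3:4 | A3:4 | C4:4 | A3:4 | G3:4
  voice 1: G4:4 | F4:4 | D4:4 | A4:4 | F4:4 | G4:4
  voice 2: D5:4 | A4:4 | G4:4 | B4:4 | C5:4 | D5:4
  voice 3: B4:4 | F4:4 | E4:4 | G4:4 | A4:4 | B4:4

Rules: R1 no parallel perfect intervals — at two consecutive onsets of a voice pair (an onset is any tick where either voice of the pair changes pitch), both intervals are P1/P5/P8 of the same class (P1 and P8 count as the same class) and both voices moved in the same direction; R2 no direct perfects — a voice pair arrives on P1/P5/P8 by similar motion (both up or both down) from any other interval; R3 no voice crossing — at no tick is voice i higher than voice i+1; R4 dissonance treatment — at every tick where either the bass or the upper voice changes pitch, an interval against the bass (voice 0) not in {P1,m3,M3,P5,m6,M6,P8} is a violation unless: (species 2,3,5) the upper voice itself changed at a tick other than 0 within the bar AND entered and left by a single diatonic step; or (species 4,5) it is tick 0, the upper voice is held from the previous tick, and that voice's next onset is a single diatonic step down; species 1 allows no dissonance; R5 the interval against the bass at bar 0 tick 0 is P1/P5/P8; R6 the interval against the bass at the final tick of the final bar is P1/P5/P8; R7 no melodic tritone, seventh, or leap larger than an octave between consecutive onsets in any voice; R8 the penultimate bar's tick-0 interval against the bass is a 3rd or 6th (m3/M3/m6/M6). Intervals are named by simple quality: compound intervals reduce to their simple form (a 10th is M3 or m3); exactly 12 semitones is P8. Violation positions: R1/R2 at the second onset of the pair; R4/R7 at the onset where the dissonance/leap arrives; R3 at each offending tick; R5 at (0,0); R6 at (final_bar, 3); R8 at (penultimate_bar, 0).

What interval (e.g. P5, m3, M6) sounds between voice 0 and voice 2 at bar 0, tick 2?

voice 0=G3 voice 2=D5 -> P5

P5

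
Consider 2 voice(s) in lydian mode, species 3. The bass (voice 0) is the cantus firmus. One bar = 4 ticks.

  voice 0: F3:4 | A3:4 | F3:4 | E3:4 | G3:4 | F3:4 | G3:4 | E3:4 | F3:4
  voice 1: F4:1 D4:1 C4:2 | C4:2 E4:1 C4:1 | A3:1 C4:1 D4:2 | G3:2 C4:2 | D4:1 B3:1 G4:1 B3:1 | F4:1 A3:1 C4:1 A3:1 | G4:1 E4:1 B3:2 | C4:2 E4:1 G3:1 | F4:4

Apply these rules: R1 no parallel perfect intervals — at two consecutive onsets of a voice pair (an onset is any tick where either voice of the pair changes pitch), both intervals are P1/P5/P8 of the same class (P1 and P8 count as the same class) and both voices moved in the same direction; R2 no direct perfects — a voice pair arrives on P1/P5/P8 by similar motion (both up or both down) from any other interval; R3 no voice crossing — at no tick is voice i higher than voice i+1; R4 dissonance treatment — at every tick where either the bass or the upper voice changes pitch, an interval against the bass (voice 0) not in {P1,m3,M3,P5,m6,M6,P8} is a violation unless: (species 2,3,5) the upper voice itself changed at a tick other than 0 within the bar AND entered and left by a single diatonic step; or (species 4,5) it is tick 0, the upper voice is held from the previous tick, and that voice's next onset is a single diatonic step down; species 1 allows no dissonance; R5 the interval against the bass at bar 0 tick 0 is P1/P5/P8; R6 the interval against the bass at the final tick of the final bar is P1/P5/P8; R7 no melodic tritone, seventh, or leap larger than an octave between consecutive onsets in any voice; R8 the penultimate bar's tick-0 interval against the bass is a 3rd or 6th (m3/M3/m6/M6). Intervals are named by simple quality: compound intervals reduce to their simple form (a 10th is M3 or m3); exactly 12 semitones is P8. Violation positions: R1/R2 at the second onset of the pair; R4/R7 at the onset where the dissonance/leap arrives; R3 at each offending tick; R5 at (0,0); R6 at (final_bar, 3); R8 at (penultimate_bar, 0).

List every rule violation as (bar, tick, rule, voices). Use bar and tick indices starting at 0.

bar 0: v0=F3 v1=F4 downbeat P8
bar 1: v0=A3 v1=C4 downbeat m3
bar 2: v0=F3 v1=A3 downbeat M3
bar 3: v0=E3 v1=G3 downbeat m3
bar 4: v0=G3 v1=D4 downbeat P5
bar 5: v0=F3 v1=F4 downbeat P8
bar 6: v0=G3 v1=G4 downbeat P8
bar 7: v0=E3 v1=C4 downbeat m6
bar 8: v0=F3 v1=F4 downbeat P8
  -> R2 @ bar 4 tick 0 v(0, 1): E3/C4 m6 -> G3/D4 P5 similar
  -> R7 @ bar 5 tick 0 v(1,): B3->F4 leap 6st
  -> R2 @ bar 6 tick 0 v(0, 1): F3/A3 M3 -> G3/G4 P8 similar
  -> R7 @ bar 6 tick 0 v(1,): A3->G4 leap 10st
  -> R2 @ bar 8 tick 0 v(0, 1): E3/G3 m3 -> F3/F4 P8 similar
  -> R7 @ bar 8 tick 0 v(1,): G3->F4 leap 10st

(4, 0, R2, (0, 1))
(5, 0, R7, (1,))
(6, 0, R2, (0, 1))
(6, 0, R7, (1,))
(8, 0, R2, (0, 1))
(8, 0, R7, (1,))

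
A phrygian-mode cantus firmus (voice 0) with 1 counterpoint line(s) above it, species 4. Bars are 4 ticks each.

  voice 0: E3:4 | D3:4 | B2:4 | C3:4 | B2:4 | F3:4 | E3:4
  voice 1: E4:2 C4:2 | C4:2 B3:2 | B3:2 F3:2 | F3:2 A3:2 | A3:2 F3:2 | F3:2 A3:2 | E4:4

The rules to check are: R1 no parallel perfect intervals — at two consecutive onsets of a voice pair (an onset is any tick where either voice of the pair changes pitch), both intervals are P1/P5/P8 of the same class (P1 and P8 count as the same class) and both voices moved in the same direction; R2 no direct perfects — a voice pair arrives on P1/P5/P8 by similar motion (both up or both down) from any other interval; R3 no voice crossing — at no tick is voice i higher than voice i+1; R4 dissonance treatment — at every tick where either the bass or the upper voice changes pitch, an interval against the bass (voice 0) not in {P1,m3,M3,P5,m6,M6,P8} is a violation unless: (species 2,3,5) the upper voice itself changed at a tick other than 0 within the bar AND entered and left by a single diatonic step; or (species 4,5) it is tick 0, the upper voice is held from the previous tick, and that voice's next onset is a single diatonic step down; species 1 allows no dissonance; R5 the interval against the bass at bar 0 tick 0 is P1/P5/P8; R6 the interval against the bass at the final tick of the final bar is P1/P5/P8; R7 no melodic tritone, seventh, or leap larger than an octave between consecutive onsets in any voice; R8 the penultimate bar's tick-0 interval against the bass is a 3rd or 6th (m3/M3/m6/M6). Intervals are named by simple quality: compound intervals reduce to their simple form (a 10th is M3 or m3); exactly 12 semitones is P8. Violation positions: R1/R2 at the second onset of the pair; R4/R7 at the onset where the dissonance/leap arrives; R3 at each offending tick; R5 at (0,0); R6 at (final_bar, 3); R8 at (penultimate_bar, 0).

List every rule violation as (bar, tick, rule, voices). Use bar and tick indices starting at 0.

bar 0: v0=E3 v1=E4 downbeat P8
bar 1: v0=D3 v1=C4 downbeat m7
bar 2: v0=B2 v1=B3 downbeat P8
bar 3: v0=C3 v1=F3 downbeat P4
bar 4: v0=B2 v1=A3 downbeat m7
bar 5: v0=F3 v1=F3 downbeat P1
bar 6: v0=E3 v1=E4 downbeat P8
  -> R4 @ bar 2 tick 2 v(0, 1): B2/F3 TT untreated
  -> R7 @ bar 2 tick 2 v(1,): B3->F3 leap 6st
  -> R4 @ bar 3 tick 0 v(0, 1): C3/F3 P4 untreated
  -> R4 @ bar 4 tick 0 v(0, 1): B2/A3 m7 untreated
  -> R4 @ bar 4 tick 2 v(0, 1): B2/F3 TT untreated
  -> R7 @ bar 5 tick 0 v(0,): B2->F3 leap 6st
  -> R8 @ bar 5 tick 0 v(0, 1): penult P1 not 3rd/6th

(2, 2, R4, (0, 1))
(2, 2, R7, (1,))
(3, 0, R4, (0, 1))
(4, 0, R4, (0, 1))
(4, 2, R4, (0, 1))
(5, 0, R7, (0,))
(5, 0, R8, (0, 1))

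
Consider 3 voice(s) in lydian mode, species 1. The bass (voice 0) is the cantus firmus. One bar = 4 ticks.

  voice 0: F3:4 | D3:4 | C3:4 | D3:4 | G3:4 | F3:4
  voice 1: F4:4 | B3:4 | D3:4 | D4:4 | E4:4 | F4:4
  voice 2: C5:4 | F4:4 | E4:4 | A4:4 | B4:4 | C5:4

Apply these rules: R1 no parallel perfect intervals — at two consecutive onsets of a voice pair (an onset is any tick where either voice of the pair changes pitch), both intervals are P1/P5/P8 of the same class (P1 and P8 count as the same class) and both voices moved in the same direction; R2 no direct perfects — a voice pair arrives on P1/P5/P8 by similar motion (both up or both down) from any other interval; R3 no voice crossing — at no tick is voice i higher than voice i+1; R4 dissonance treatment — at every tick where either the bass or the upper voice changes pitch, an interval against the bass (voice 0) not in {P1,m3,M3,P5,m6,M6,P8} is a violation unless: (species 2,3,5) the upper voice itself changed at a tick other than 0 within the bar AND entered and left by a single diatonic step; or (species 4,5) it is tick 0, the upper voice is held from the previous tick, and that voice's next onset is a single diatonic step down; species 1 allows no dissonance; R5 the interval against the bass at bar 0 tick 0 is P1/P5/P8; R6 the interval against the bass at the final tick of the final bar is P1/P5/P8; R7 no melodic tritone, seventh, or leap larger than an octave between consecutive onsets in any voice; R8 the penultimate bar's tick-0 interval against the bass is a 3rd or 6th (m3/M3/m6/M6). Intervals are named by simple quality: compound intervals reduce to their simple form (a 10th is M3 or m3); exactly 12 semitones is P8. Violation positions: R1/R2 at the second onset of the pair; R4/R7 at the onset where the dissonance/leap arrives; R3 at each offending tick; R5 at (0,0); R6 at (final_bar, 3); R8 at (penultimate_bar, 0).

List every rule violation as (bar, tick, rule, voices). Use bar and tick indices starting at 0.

bar 0: v0=F3 v1=F4 v2=C5 downbeat P5
bar 1: v0=D3 v1=B3 v2=F4 downbeat m3
bar 2: v0=C3 v1=D3 v2=E4 downbeat M3
bar 3: v0=D3 v1=D4 v2=A4 downbeat P5
bar 4: v0=G3 v1=E4 v2=B4 downbeat M3
bar 5: v0=F3 v1=F4 v2=C5 downbeat P5
  -> R7 @ bar 1 tick 0 v(1,): F4->B3 leap 6st
  -> R4 @ bar 2 tick 0 v(0, 1): C3/D3 M2 untreated
  -> R2 @ bar 3 tick 0 v(0, 1): C3/D3 M2 -> D3/D4 P8 similar
  -> R2 @ bar 3 tick 0 v(0, 2): C3/E4 M3 -> D3/A4 P5 similar
  -> R2 @ bar 3 tick 0 v(1, 2): D3/E4 M2 -> D4/A4 P5 similar
  -> R1 @ bar 4 tick 0 v(1, 2): D4/A4 P5 -> E4/B4 P5 similar
  -> R1 @ bar 5 tick 0 v(1, 2): E4/B4 P5 -> F4/C5 P5 similar

(1, 0, R7, (1,))
(2, 0, R4, (0, 1))
(3, 0, R2, (0, 1))
(3, 0, R2, (0, 2))
(3, 0, R2, (1, 2))
(4, 0, R1, (1, 2))
(5, 0, R1, (1, 2))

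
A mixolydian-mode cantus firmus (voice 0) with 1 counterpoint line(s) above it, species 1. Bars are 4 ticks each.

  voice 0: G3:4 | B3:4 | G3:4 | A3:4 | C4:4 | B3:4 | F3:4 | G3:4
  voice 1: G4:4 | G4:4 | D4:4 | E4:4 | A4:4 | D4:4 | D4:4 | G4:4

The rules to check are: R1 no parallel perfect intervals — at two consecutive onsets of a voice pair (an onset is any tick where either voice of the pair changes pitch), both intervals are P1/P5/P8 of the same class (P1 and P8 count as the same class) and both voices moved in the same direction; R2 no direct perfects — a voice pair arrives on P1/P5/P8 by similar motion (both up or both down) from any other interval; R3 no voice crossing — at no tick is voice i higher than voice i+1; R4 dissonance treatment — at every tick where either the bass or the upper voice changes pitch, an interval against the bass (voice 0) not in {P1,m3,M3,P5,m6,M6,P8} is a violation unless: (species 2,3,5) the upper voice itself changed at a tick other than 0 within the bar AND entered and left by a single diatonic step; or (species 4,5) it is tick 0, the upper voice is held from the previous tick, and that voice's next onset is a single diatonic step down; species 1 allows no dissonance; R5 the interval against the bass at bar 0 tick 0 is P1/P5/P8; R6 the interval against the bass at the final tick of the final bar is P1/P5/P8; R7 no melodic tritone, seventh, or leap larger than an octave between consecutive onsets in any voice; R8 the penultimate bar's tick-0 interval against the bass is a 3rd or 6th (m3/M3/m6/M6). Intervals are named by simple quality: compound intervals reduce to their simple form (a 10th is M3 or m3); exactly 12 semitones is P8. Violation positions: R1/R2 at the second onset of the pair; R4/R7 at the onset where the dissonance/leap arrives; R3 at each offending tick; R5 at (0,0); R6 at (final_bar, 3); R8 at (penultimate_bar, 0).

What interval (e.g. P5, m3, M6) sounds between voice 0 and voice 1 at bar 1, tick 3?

m6

voice 0=B3 voice 1=G4 -> m6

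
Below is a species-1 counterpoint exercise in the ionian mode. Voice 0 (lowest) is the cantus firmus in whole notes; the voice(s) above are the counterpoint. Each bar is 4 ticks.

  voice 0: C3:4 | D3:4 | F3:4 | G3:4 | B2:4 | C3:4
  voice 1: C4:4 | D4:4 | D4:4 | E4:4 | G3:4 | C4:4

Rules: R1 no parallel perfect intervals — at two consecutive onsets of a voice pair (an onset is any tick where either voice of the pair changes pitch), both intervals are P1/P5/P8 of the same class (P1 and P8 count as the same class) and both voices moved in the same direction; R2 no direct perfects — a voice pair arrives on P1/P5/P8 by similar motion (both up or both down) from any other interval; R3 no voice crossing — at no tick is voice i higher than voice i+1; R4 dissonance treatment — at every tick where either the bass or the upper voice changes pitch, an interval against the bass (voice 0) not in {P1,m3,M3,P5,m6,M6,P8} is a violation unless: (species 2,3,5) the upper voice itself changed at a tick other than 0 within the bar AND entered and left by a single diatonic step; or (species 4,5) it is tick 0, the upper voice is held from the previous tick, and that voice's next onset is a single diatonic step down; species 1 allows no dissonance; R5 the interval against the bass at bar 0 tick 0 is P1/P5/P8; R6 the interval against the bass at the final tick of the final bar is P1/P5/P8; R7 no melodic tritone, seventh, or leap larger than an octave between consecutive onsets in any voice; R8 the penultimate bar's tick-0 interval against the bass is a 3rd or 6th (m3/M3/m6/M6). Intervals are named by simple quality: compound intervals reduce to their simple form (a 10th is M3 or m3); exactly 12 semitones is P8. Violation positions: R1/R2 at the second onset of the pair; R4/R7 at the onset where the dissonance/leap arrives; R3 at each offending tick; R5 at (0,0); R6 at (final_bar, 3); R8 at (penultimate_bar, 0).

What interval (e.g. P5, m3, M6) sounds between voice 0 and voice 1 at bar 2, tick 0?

M6

voice 0=F3 voice 1=D4 -> M6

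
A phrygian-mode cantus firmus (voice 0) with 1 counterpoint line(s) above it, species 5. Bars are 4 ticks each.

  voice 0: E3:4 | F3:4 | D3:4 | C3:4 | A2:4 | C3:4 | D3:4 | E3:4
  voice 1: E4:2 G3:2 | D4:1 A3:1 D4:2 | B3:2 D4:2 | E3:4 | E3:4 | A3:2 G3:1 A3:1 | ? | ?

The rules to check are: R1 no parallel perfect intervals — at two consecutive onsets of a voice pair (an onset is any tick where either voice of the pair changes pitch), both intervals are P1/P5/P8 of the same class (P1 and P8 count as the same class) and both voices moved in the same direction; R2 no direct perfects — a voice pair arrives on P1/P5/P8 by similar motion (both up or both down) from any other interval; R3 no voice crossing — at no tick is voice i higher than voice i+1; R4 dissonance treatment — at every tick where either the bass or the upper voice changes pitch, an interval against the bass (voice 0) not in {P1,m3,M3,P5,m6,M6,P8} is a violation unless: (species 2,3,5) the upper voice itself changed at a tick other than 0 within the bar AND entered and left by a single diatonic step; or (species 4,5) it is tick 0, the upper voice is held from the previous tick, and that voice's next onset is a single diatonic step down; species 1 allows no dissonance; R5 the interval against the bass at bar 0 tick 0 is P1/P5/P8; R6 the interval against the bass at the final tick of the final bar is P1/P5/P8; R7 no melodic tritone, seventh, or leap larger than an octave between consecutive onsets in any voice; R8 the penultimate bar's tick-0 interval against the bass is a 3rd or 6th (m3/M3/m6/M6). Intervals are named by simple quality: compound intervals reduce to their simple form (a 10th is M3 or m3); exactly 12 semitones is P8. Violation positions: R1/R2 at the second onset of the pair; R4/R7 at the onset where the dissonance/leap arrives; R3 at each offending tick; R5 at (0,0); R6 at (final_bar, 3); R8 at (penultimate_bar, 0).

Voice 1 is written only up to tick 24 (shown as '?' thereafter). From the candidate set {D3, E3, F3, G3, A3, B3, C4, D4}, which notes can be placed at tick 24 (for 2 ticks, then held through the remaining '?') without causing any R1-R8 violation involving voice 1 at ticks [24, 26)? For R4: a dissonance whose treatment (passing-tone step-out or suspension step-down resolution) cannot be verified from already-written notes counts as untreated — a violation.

{B3, F3}

D3: violates R8
E3: violates R4,R8
F3: legal
G3: violates R4,R8
A3: violates R8
B3: legal
C4: violates R4,R8
D4: violates R2,R8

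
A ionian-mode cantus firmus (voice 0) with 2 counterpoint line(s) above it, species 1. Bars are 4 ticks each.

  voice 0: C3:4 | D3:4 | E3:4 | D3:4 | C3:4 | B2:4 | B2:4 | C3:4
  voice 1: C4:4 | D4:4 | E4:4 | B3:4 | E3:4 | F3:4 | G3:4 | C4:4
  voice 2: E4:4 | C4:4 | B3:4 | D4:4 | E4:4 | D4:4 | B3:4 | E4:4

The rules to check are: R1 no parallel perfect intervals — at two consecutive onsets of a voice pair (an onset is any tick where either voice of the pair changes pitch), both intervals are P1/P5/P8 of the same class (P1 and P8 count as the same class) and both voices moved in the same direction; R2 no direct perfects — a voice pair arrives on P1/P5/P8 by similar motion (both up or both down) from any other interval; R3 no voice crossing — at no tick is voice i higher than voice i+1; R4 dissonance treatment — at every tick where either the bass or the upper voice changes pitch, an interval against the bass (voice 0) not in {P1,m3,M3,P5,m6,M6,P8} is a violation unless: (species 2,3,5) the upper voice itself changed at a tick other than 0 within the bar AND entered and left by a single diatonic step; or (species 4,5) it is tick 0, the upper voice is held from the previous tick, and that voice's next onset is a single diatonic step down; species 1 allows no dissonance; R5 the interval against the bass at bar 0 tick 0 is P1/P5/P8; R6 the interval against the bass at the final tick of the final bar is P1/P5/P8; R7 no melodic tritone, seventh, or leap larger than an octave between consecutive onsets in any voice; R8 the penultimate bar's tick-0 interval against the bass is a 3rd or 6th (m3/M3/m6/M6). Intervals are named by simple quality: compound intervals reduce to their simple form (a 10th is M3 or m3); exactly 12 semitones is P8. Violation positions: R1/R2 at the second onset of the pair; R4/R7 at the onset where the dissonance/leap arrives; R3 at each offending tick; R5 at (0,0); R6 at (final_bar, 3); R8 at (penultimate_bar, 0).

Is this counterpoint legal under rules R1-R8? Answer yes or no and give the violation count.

bar 0: v0=C3 v1=C4 v2=E4 (M3)
bar 1: v0=D3 v1=D4 v2=C4 (m7)
bar 2: v0=E3 v1=E4 v2=B3 (P5)
bar 3: v0=D3 v1=B3 v2=D4 (P8)
bar 4: v0=C3 v1=E3 v2=E4 (M3)
bar 5: v0=B2 v1=F3 v2=D4 (m3)
bar 6: v0=B2 v1=G3 v2=B3 (P8)
bar 7: v0=C3 v1=C4 v2=E4 (M3)
  R5 @ bar0.0: opens on M3
  R1 @ bar1.0: C3/C4 P8 -> D3/D4 P8 similar
  R3 @ bar1.0: D4 above C4
  R4 @ bar1.0: D3/C4 m7 untreated
  R3 @ bar1.1: D4 above C4
  R3 @ bar1.2: D4 above C4
  R3 @ bar1.3: D4 above C4
  R1 @ bar2.0: D3/D4 P8 -> E3/E4 P8 similar
  R3 @ bar2.0: E4 above B3
  R3 @ bar2.1: E4 above B3
  R3 @ bar2.2: E4 above B3
  R3 @ bar2.3: E4 above B3
  R4 @ bar5.0: B2/F3 TT untreated
  R8 @ bar6.0: penult P8 not 3rd/6th
  R2 @ bar7.0: B2/G3 m6 -> C3/C4 P8 similar
  R6 @ bar7.3: closes on M3

No (16 violations)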